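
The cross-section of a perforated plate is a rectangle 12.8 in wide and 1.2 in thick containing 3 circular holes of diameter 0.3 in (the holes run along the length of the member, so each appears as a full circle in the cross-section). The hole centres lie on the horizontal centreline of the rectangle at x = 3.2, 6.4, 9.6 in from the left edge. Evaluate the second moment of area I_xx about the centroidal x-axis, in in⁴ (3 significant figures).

I_xx ≈ 1.84 in⁴

Treat the section as a set of non-overlapping primitives; coordinates are from the bounding-box lower-left.
Plate: 12.8 × 1.2, A = 15.36 in², y = 0.6 in, Ī = 1.8432 in⁴.
Hole 1 (subtracted): ⌀0.3, A = 0.070686 in², y = 0.6 in, Ī = 0.00039761 in⁴.
Hole 2 (subtracted): ⌀0.3, A = 0.070686 in², y = 0.6 in, Ī = 0.00039761 in⁴.
Hole 3 (subtracted): ⌀0.3, A = 0.070686 in², y = 0.6 in, Ī = 0.00039761 in⁴.
By symmetry the centroid is at mid-height, ȳ = 0.6 in.
All pieces are centred on the centroidal x-axis, so I = ΣĪ (holes subtracted) = 1.842 in⁴.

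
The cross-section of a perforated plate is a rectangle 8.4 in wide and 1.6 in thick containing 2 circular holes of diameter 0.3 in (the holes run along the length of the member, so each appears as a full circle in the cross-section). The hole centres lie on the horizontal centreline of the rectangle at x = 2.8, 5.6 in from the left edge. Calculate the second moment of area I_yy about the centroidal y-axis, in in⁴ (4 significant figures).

Split into non-overlapping primitives; take the origin at the lower-left of the bounding box.
Plate: 8.4 × 1.6, A = 13.44 in², x = 4.2 in, Ī = 79.0272 in⁴.
Hole 1 (subtracted): ⌀0.3, A = 0.0706858 in², x = 2.8 in, Ī = 0.000397608 in⁴.
Hole 2 (subtracted): ⌀0.3, A = 0.0706858 in², x = 5.6 in, Ī = 0.000397608 in⁴.
By symmetry the centroid is at mid-width, x̄ = 4.2 in.
Transfer each piece to the centroidal y-axis using Ī + A·d² with d = x − 4.2:
  plate: d = 0 in → contributes +79.0272 in⁴
  hole 1: d = -1.4 in → contributes −0.138942 in⁴
  hole 2: d = 1.4 in → contributes −0.138942 in⁴
Total I = 78.7493 in⁴.

I_yy ≈ 78.75 in⁴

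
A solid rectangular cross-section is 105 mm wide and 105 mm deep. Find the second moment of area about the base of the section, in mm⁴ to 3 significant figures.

I_base ≈ 4.05 × 10⁷ mm⁴

The section: 105 × 105, A = 11 025 mm², y = 52.5 mm, Ī = 10 129 219 mm⁴.
Transfer it to the base of the section using Ī + A·d² with d = y − 0:
  the section: d = 52.5 mm → contributes +40 516 875 mm⁴
Total I = 40 516 875 mm⁴.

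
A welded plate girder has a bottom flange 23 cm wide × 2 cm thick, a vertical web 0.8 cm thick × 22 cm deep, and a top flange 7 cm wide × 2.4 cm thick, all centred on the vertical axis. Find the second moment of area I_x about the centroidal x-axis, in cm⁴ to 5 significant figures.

I_x ≈ 8359.8 cm⁴

Treat the section as a set of non-overlapping primitives; coordinates are from the bounding-box lower-left.
Bottom plate: 23 × 2, A = 46 cm², y = 1 cm, Ī = 15.33333 cm⁴.
Web plate: 0.8 × 22, A = 17.6 cm², y = 13 cm, Ī = 709.8667 cm⁴.
Top plate: 7 × 2.4, A = 16.8 cm², y = 25.2 cm, Ī = 8.064 cm⁴.
Centroid: ȳ = ΣA·y / ΣA = 8.683582 cm.
Transfer each piece to the centroidal x-axis using Ī + A·d² with d = y − 8.683582:
  bottom plate: d = -7.683582 cm → contributes +2731.055 cm⁴
  web plate: d = 4.316418 cm → contributes +1037.78 cm⁴
  top plate: d = 16.51642 cm → contributes +4590.971 cm⁴
Total I = 8359.806 cm⁴.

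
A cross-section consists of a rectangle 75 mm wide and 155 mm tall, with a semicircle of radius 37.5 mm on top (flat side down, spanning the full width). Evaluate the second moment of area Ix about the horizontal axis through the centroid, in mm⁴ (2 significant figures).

Ix ≈ 4.0 × 10⁷ mm⁴

Split into non-overlapping primitives; take the origin at the lower-left of the bounding box.
Rectangular body: 75 × 155, A = 11 625 mm², y = 77.5 mm, Ī = 23 274 219 mm⁴.
Semicircular cap: semicircle r = 37.5, A = 2 209 mm², y = 170.9 mm, Ī = 217 049 mm⁴.
Centroid: ȳ = ΣA·y / ΣA = 92.42 mm.
Transfer each piece to the horizontal axis through the centroid using Ī + A·d² with d = y − 92.42:
  rectangular body: d = -14.92 mm → contributes +25 860 670 mm⁴
  semicircular cap: d = 78.5 mm → contributes +13 828 827 mm⁴
Total I = 39 689 497 mm⁴.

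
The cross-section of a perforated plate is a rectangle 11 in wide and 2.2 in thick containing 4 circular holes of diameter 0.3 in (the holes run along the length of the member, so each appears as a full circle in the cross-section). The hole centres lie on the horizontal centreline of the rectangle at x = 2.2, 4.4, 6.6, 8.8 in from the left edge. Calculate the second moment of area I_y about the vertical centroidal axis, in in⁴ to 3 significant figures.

I_y ≈ 242 in⁴

Split into non-overlapping primitives; take the origin at the lower-left of the bounding box.
Plate: 11 × 2.2, A = 24.2 in², x = 5.5 in, Ī = 244.02 in⁴.
Hole 1 (subtracted): ⌀0.3, A = 0.070686 in², x = 2.2 in, Ī = 0.00039761 in⁴.
Hole 2 (subtracted): ⌀0.3, A = 0.070686 in², x = 4.4 in, Ī = 0.00039761 in⁴.
Hole 3 (subtracted): ⌀0.3, A = 0.070686 in², x = 6.6 in, Ī = 0.00039761 in⁴.
Hole 4 (subtracted): ⌀0.3, A = 0.070686 in², x = 8.8 in, Ī = 0.00039761 in⁴.
By symmetry the centroid is at mid-width, x̄ = 5.5 in.
Transfer each piece to the vertical centroidal axis using Ī + A·d² with d = x − 5.5:
  plate: d = 0 in → contributes +244.02 in⁴
  hole 1: d = -3.3 in → contributes −0.77017 in⁴
  hole 2: d = -1.1 in → contributes −0.085927 in⁴
  hole 3: d = 1.1 in → contributes −0.085927 in⁴
  hole 4: d = 3.3 in → contributes −0.77017 in⁴
Total I = 242.3 in⁴.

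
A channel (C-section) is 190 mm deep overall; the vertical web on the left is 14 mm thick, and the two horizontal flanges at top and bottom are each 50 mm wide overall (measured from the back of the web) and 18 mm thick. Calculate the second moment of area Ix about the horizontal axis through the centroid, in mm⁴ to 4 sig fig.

Ix ≈ 1.762 × 10⁷ mm⁴

Treat the section as a set of non-overlapping primitives; coordinates are from the bounding-box lower-left.
Web: 14 × 190, A = 2 660 mm², y = 95 mm, Ī = 8 002 167 mm⁴.
Top flange (beyond web): 36 × 18, A = 648 mm², y = 181 mm, Ī = 17 496 mm⁴.
Bottom flange (beyond web): 36 × 18, A = 648 mm², y = 9 mm, Ī = 17 496 mm⁴.
By symmetry the centroid is at mid-height, ȳ = 95 mm.
Transfer each piece to the horizontal axis through the centroid using Ī + A·d² with d = y − 95:
  web: d = 0 mm → contributes +8 002 167 mm⁴
  top flange (beyond web): d = 86 mm → contributes +4 810 104 mm⁴
  bottom flange (beyond web): d = -86 mm → contributes +4 810 104 mm⁴
Total I = 17 622 375 mm⁴.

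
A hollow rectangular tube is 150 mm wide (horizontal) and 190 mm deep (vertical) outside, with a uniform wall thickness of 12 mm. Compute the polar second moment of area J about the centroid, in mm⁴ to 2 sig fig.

Split into non-overlapping primitives; take the origin at the lower-left of the bounding box.
Outer rectangle: 150 × 190, A = 28 500 mm², y = 95 mm, Ī = 85 737 500 mm⁴.
Inner void (subtracted): 126 × 166, A = 20 916 mm², y = 95 mm, Ī = 48 030 108 mm⁴.
By symmetry the centroid is at mid-height, ȳ = 95 mm.
All pieces are centred on the centroidal x-axis, so I = ΣĪ (holes subtracted) = 37 707 392 mm⁴.
Repeating about the centroidal y-axis gives I_y = 25 765 632 mm⁴.
Polar second moment: J = I_x + I_y = 63 473 024 mm⁴.

J ≈ 6.3 × 10⁷ mm⁴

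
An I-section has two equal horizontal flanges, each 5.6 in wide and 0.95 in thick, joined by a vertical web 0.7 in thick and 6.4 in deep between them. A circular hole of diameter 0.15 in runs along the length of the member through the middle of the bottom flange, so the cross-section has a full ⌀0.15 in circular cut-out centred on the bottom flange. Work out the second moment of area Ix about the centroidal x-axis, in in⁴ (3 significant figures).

Split into non-overlapping primitives; take the origin at the lower-left of the bounding box.
Bottom flange: 5.6 × 0.95, A = 5.32 in², y = 0.475 in, Ī = 0.40011 in⁴.
Web: 0.7 × 6.4, A = 4.48 in², y = 4.15 in, Ī = 15.292 in⁴.
Top flange: 5.6 × 0.95, A = 5.32 in², y = 7.825 in, Ī = 0.40011 in⁴.
Hole (subtracted): ⌀0.15, A = 0.017671 in², y = 0.475 in, Ī = 0.00002485 in⁴.
Centroid: ȳ = ΣA·y / ΣA = 4.1543 in.
Transfer each piece to the centroidal x-axis using Ī + A·d² with d = y − 4.1543:
  bottom flange: d = -3.6793 in → contributes +72.418 in⁴
  web: d = -0.0043002 in → contributes +15.292 in⁴
  top flange: d = 3.6707 in → contributes +72.082 in⁴
  hole: d = -3.6793 in → contributes −0.23925 in⁴
Total I = 159.55 in⁴.

Ix ≈ 160 in⁴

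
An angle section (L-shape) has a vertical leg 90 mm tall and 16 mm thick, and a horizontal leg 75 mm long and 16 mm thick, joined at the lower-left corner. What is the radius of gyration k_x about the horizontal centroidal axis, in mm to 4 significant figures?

Split into non-overlapping primitives; take the origin at the lower-left of the bounding box.
Vertical leg: 16 × 90, A = 1 440 mm², y = 45 mm, Ī = 972 000 mm⁴.
Horizontal leg (remainder): 59 × 16, A = 944 mm², y = 8 mm, Ī = 20138.7 mm⁴.
Centroid: ȳ = ΣA·y / ΣA = 30.349 mm.
Transfer each piece to the horizontal centroidal axis using Ī + A·d² with d = y − 30.349:
  vertical leg: d = 14.651 mm → contributes +1 281 099 mm⁴
  horizontal leg (remainder): d = -22.349 mm → contributes +491 645 mm⁴
Total I = 1 772 744 mm⁴.
Radius of gyration: k = √(I/A) = √(1 772 744 / 2 384) = 27.269 mm.

k_x ≈ 27.27 mm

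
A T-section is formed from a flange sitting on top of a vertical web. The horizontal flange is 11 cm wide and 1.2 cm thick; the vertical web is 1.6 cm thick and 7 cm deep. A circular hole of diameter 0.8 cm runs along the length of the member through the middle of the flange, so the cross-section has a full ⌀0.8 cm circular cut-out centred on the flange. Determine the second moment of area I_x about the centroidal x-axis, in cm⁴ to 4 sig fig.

I_x ≈ 147.3 cm⁴

Treat the section as a set of non-overlapping primitives; coordinates are from the bounding-box lower-left.
Flange: 11 × 1.2, A = 13.2 cm², y = 7.6 cm, Ī = 1.584 cm⁴.
Web: 1.6 × 7, A = 11.2 cm², y = 3.5 cm, Ī = 45.7333 cm⁴.
Hole (subtracted): ⌀0.8, A = 0.502655 cm², y = 7.6 cm, Ī = 0.0201062 cm⁴.
Centroid: ȳ = ΣA·y / ΣA = 5.67845 cm.
Transfer each piece to the centroidal x-axis using Ī + A·d² with d = y − 5.67845:
  flange: d = 1.92155 cm → contributes +50.3232 cm⁴
  web: d = -2.17845 cm → contributes +98.8844 cm⁴
  hole: d = 1.92155 cm → contributes −1.87609 cm⁴
Total I = 147.332 cm⁴.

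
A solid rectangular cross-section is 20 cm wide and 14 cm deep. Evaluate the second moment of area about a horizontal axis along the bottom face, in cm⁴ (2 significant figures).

The section: 20 × 14, A = 280 cm², y = 7 cm, Ī = 4 573 cm⁴.
Transfer it to the base of the section using Ī + A·d² with d = y − 0:
  the section: d = 7 cm → contributes +18 293 cm⁴
Total I = 18 293 cm⁴.

I_base ≈ 1.8 × 10⁴ cm⁴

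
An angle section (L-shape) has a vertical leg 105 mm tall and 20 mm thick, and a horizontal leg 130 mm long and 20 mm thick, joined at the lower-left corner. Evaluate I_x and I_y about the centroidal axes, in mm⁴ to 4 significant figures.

Break the section into simple shapes (no overlaps), measuring from the bottom-left corner of the bounding box.
Vertical leg: 20 × 105, A = 2 100 mm², y = 52.5 mm, Ī = 1 929 375 mm⁴.
Horizontal leg (remainder): 110 × 20, A = 2 200 mm², y = 10 mm, Ī = 73333.3 mm⁴.
Centroid: ȳ = ΣA·y / ΣA = 30.7558 mm.
Transfer each piece to the centroidal x-axis using Ī + A·d² with d = y − 30.7558:
  vertical leg: d = 21.7442 mm → contributes +2 922 275 mm⁴
  horizontal leg (remainder): d = -20.7558 mm → contributes +1 021 102 mm⁴
Total I = 3 943 377 mm⁴.
For the y-axis: x̄ = 43.2558 mm.
Repeating about the centroidal y-axis gives I_y = 6 827 752 mm⁴.

I_x ≈ 3.943 × 10⁶ mm⁴, I_y ≈ 6.828 × 10⁶ mm⁴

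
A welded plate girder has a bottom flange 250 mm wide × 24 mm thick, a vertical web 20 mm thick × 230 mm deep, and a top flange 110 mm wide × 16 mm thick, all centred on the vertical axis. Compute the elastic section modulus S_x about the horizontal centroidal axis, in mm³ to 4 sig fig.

S_x ≈ 6.848 × 10⁵ mm³

Decompose the section into non-overlapping parts with the origin at the bottom-left of its bounding rectangle.
Bottom plate: 250 × 24, A = 6 000 mm², y = 12 mm, Ī = 288 000 mm⁴.
Web plate: 20 × 230, A = 4 600 mm², y = 139 mm, Ī = 20 278 333 mm⁴.
Top plate: 110 × 16, A = 1 760 mm², y = 262 mm, Ī = 37546.7 mm⁴.
Centroid: ȳ = ΣA·y / ΣA = 94.8641 mm.
Transfer each piece to the horizontal centroidal axis using Ī + A·d² with d = y − 94.8641:
  bottom plate: d = -82.8641 mm → contributes +41 486 732 mm⁴
  web plate: d = 44.1359 mm → contributes +29 239 040 mm⁴
  top plate: d = 167.136 mm → contributes +49 202 120 mm⁴
Total I = 119 927 892 mm⁴.
Extreme fibre distance c = 175.136 mm; S = I/c = 684 770 mm³.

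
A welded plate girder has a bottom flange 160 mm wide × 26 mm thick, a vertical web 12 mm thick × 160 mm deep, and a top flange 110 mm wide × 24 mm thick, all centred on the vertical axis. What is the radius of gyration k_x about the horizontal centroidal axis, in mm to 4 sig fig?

Treat the section as a set of non-overlapping primitives; coordinates are from the bounding-box lower-left.
Bottom plate: 160 × 26, A = 4 160 mm², y = 13 mm, Ī = 234 347 mm⁴.
Web plate: 12 × 160, A = 1 920 mm², y = 106 mm, Ī = 4 096 000 mm⁴.
Top plate: 110 × 24, A = 2 640 mm², y = 198 mm, Ī = 126 720 mm⁴.
Centroid: ȳ = ΣA·y / ΣA = 89.4862 mm.
Transfer each piece to the horizontal centroidal axis using Ī + A·d² with d = y − 89.4862:
  bottom plate: d = -76.4862 mm → contributes +24 570 949 mm⁴
  web plate: d = 16.5138 mm → contributes +4 619 592 mm⁴
  top plate: d = 108.514 mm → contributes +31 213 344 mm⁴
Total I = 60 403 885 mm⁴.
Radius of gyration: k = √(I/A) = √(60 403 885 / 8 720) = 83.2289 mm.

k_x ≈ 83.23 mm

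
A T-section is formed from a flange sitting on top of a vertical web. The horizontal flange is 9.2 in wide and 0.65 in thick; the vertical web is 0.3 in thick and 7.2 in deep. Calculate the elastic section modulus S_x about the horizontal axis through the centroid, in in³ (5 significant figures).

Split into non-overlapping primitives; take the origin at the lower-left of the bounding box.
Flange: 9.2 × 0.65, A = 5.98 in², y = 7.525 in, Ī = 0.2105458 in⁴.
Web: 0.3 × 7.2, A = 2.16 in², y = 3.6 in, Ī = 9.3312 in⁴.
Centroid: ȳ = ΣA·y / ΣA = 6.483477 in.
Transfer each piece to the horizontal axis through the centroid using Ī + A·d² with d = y − 6.483477:
  flange: d = 1.041523 in → contributes +6.697476 in⁴
  web: d = -2.883477 in → contributes +27.29039 in⁴
Total I = 33.98786 in⁴.
Extreme fibre distance c = 6.483477 in; S = I/c = 5.242228 in³.

S_x ≈ 5.2422 in³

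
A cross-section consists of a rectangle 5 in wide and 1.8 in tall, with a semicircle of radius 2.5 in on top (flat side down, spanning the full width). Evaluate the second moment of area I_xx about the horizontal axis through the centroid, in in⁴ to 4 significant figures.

Break the section into simple shapes (no overlaps), measuring from the bottom-left corner of the bounding box.
Rectangular body: 5 × 1.8, A = 9 in², y = 0.9 in, Ī = 2.43 in⁴.
Semicircular cap: semicircle r = 2.5, A = 9.81748 in², y = 2.86103 in, Ī = 4.28738 in⁴.
Centroid: ȳ = ΣA·y / ΣA = 1.92311 in.
Transfer each piece to the horizontal axis through the centroid using Ī + A·d² with d = y − 1.92311:
  rectangular body: d = -1.02311 in → contributes +11.8508 in⁴
  semicircular cap: d = 0.93792 in → contributes +12.9238 in⁴
Total I = 24.7746 in⁴.

I_xx ≈ 24.77 in⁴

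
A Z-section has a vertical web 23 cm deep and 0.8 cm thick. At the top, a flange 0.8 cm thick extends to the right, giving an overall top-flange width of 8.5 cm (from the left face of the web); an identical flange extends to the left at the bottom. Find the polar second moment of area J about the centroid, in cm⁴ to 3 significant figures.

J ≈ 2610 cm⁴

Break the section into simple shapes (no overlaps), measuring from the bottom-left corner of the bounding box.
Web: 0.8 × 23, A = 18.4 cm², y = 11.5 cm, Ī = 811.13 cm⁴.
Top flange (beyond web): 7.7 × 0.8, A = 6.16 cm², y = 22.6 cm, Ī = 0.32853 cm⁴.
Bottom flange (beyond web): 7.7 × 0.8, A = 6.16 cm², y = 0.4 cm, Ī = 0.32853 cm⁴.
Centroid: ȳ = ΣA·y / ΣA = 11.5 cm.
Transfer each piece to the centroidal x-axis using Ī + A·d² with d = y − 11.5:
  web: d = 0 cm → contributes +811.13 cm⁴
  top flange (beyond web): d = 11.1 cm → contributes +759.3 cm⁴
  bottom flange (beyond web): d = -11.1 cm → contributes +759.3 cm⁴
Total I = 2329.7 cm⁴.
For the y-axis: x̄ = 8.1 cm.
Repeating about the centroidal y-axis gives I_y = 284.38 cm⁴.
Polar second moment: J = I_x + I_y = 2614.1 cm⁴.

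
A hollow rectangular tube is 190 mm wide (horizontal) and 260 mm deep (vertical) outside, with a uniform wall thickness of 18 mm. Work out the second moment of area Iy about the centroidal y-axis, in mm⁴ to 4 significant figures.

Iy ≈ 8.044 × 10⁷ mm⁴

Split into non-overlapping primitives; take the origin at the lower-left of the bounding box.
Outer rectangle: 190 × 260, A = 49 400 mm², x = 95 mm, Ī = 148 611 667 mm⁴.
Inner void (subtracted): 154 × 224, A = 34 496 mm², x = 95 mm, Ī = 68 175 595 mm⁴.
By symmetry the centroid is at mid-width, x̄ = 95 mm.
All pieces are centred on the centroidal y-axis, so I = ΣĪ (holes subtracted) = 80 436 072 mm⁴.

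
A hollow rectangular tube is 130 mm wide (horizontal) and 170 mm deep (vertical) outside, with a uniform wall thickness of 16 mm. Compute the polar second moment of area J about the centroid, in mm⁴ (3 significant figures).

Decompose the section into non-overlapping parts with the origin at the bottom-left of its bounding rectangle.
Outer rectangle: 130 × 170, A = 22 100 mm², y = 85 mm, Ī = 53 224 167 mm⁴.
Inner void (subtracted): 98 × 138, A = 13 524 mm², y = 85 mm, Ī = 21 462 588 mm⁴.
By symmetry the centroid is at mid-height, ȳ = 85 mm.
All pieces are centred on the centroidal x-axis, so I = ΣĪ (holes subtracted) = 31 761 579 mm⁴.
Repeating about the centroidal y-axis gives I_y = 20 300 459 mm⁴.
Polar second moment: J = I_x + I_y = 52 062 037 mm⁴.

J ≈ 5.21 × 10⁷ mm⁴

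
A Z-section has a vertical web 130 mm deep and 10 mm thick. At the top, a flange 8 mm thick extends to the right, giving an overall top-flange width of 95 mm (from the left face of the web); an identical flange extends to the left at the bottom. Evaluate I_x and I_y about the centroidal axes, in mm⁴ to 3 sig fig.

Break the section into simple shapes (no overlaps), measuring from the bottom-left corner of the bounding box.
Web: 10 × 130, A = 1 300 mm², y = 65 mm, Ī = 1 830 833 mm⁴.
Top flange (beyond web): 85 × 8, A = 680 mm², y = 126 mm, Ī = 3626.7 mm⁴.
Bottom flange (beyond web): 85 × 8, A = 680 mm², y = 4 mm, Ī = 3626.7 mm⁴.
Centroid: ȳ = ΣA·y / ΣA = 65 mm.
Transfer each piece to the centroidal x-axis using Ī + A·d² with d = y − 65:
  web: d = 0 mm → contributes +1 830 833 mm⁴
  top flange (beyond web): d = 61 mm → contributes +2 533 907 mm⁴
  bottom flange (beyond web): d = -61 mm → contributes +2 533 907 mm⁴
Total I = 6 898 647 mm⁴.
For the y-axis: x̄ = 90 mm.
Repeating about the centroidal y-axis gives I_y = 3 898 167 mm⁴.

I_x ≈ 6.90 × 10⁶ mm⁴, I_y ≈ 3.90 × 10⁶ mm⁴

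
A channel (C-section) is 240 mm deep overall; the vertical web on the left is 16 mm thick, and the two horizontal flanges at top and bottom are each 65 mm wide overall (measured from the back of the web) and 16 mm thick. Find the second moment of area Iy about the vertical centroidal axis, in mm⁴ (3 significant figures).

Break the section into simple shapes (no overlaps), measuring from the bottom-left corner of the bounding box.
Web: 16 × 240, A = 3 840 mm², x = 8 mm, Ī = 81 920 mm⁴.
Top flange (beyond web): 49 × 16, A = 784 mm², x = 40.5 mm, Ī = 156 865 mm⁴.
Bottom flange (beyond web): 49 × 16, A = 784 mm², x = 40.5 mm, Ī = 156 865 mm⁴.
Centroid: x̄ = ΣA·x / ΣA = 17.423 mm.
Transfer each piece to the vertical centroidal axis using Ī + A·d² with d = x − 17.423:
  web: d = -9.4231 mm → contributes +422 890 mm⁴
  top flange (beyond web): d = 23.077 mm → contributes +574 380 mm⁴
  bottom flange (beyond web): d = 23.077 mm → contributes +574 380 mm⁴
Total I = 1 571 651 mm⁴.

Iy ≈ 1.57 × 10⁶ mm⁴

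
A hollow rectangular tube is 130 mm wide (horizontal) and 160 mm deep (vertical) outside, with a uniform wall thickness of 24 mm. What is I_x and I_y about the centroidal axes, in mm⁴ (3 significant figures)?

I_x ≈ 3.48 × 10⁷ mm⁴, I_y ≈ 2.41 × 10⁷ mm⁴

Treat the section as a set of non-overlapping primitives; coordinates are from the bounding-box lower-left.
Outer rectangle: 130 × 160, A = 20 800 mm², y = 80 mm, Ī = 44 373 333 mm⁴.
Inner void (subtracted): 82 × 112, A = 9 184 mm², y = 80 mm, Ī = 9 600 341 mm⁴.
By symmetry the centroid is at mid-height, ȳ = 80 mm.
All pieces are centred on the centroidal x-axis, so I = ΣĪ (holes subtracted) = 34 772 992 mm⁴.
Repeating about the centroidal y-axis gives I_y = 24 147 232 mm⁴.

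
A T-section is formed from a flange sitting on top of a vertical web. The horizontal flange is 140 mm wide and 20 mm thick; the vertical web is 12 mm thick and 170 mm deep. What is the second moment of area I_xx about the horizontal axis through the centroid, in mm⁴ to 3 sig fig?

Break the section into simple shapes (no overlaps), measuring from the bottom-left corner of the bounding box.
Flange: 140 × 20, A = 2 800 mm², y = 180 mm, Ī = 93 333 mm⁴.
Web: 12 × 170, A = 2 040 mm², y = 85 mm, Ī = 4 913 000 mm⁴.
Centroid: ȳ = ΣA·y / ΣA = 139.96 mm.
Transfer each piece to the horizontal axis through the centroid using Ī + A·d² with d = y − 139.96:
  flange: d = 40.041 mm → contributes +4 582 594 mm⁴
  web: d = -54.959 mm → contributes +11 074 731 mm⁴
Total I = 15 657 325 mm⁴.

I_xx ≈ 1.57 × 10⁷ mm⁴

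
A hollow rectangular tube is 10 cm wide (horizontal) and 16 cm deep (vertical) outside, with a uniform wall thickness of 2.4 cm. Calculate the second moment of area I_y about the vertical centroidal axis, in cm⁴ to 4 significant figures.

I_y ≈ 1202 cm⁴

Split into non-overlapping primitives; take the origin at the lower-left of the bounding box.
Outer rectangle: 10 × 16, A = 160 cm², x = 5 cm, Ī = 1333.33 cm⁴.
Inner void (subtracted): 5.2 × 11.2, A = 58.24 cm², x = 5 cm, Ī = 131.234 cm⁴.
By symmetry the centroid is at mid-width, x̄ = 5 cm.
All pieces are centred on the vertical centroidal axis, so I = ΣĪ (holes subtracted) = 1202.1 cm⁴.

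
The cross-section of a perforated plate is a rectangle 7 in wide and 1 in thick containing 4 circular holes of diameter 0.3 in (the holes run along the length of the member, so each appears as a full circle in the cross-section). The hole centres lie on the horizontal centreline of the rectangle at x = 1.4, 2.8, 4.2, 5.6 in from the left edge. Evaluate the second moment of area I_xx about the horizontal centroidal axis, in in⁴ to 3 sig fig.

I_xx ≈ 0.582 in⁴

Split into non-overlapping primitives; take the origin at the lower-left of the bounding box.
Plate: 7 × 1, A = 7 in², y = 0.5 in, Ī = 0.58333 in⁴.
Hole 1 (subtracted): ⌀0.3, A = 0.070686 in², y = 0.5 in, Ī = 0.00039761 in⁴.
Hole 2 (subtracted): ⌀0.3, A = 0.070686 in², y = 0.5 in, Ī = 0.00039761 in⁴.
Hole 3 (subtracted): ⌀0.3, A = 0.070686 in², y = 0.5 in, Ī = 0.00039761 in⁴.
Hole 4 (subtracted): ⌀0.3, A = 0.070686 in², y = 0.5 in, Ī = 0.00039761 in⁴.
By symmetry the centroid is at mid-height, ȳ = 0.5 in.
All pieces are centred on the horizontal centroidal axis, so I = ΣĪ (holes subtracted) = 0.58174 in⁴.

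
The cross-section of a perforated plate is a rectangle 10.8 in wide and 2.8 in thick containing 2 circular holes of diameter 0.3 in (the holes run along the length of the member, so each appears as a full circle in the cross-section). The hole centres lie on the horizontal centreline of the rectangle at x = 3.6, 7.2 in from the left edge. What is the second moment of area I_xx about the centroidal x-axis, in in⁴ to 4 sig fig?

I_xx ≈ 19.76 in⁴

Split into non-overlapping primitives; take the origin at the lower-left of the bounding box.
Plate: 10.8 × 2.8, A = 30.24 in², y = 1.4 in, Ī = 19.7568 in⁴.
Hole 1 (subtracted): ⌀0.3, A = 0.0706858 in², y = 1.4 in, Ī = 0.000397608 in⁴.
Hole 2 (subtracted): ⌀0.3, A = 0.0706858 in², y = 1.4 in, Ī = 0.000397608 in⁴.
By symmetry the centroid is at mid-height, ȳ = 1.4 in.
All pieces are centred on the centroidal x-axis, so I = ΣĪ (holes subtracted) = 19.756 in⁴.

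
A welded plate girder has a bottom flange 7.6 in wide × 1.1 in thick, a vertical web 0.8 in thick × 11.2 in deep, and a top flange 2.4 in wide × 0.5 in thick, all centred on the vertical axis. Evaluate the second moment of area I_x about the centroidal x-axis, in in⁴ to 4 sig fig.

Treat the section as a set of non-overlapping primitives; coordinates are from the bounding-box lower-left.
Bottom plate: 7.6 × 1.1, A = 8.36 in², y = 0.55 in, Ī = 0.842967 in⁴.
Web plate: 0.8 × 11.2, A = 8.96 in², y = 6.7 in, Ī = 93.6619 in⁴.
Top plate: 2.4 × 0.5, A = 1.2 in², y = 12.55 in, Ī = 0.025 in⁴.
Centroid: ȳ = ΣA·y / ΣA = 4.30292 in.
Transfer each piece to the centroidal x-axis using Ī + A·d² with d = y − 4.30292:
  bottom plate: d = -3.75292 in → contributes +118.588 in⁴
  web plate: d = 2.39708 in → contributes +145.146 in⁴
  top plate: d = 8.24708 in → contributes +81.6423 in⁴
Total I = 345.377 in⁴.

I_x ≈ 345.4 in⁴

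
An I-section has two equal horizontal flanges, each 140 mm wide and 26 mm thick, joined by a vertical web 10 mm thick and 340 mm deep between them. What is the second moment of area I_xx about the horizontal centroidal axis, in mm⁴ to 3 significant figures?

Break the section into simple shapes (no overlaps), measuring from the bottom-left corner of the bounding box.
Bottom flange: 140 × 26, A = 3 640 mm², y = 13 mm, Ī = 205 053 mm⁴.
Web: 10 × 340, A = 3 400 mm², y = 196 mm, Ī = 32 753 333 mm⁴.
Top flange: 140 × 26, A = 3 640 mm², y = 379 mm, Ī = 205 053 mm⁴.
By symmetry the centroid is at mid-height, ȳ = 196 mm.
Transfer each piece to the horizontal centroidal axis using Ī + A·d² with d = y − 196:
  bottom flange: d = -183 mm → contributes +122 105 013 mm⁴
  web: d = 0 mm → contributes +32 753 333 mm⁴
  top flange: d = 183 mm → contributes +122 105 013 mm⁴
Total I = 276 963 360 mm⁴.

I_xx ≈ 2.77 × 10⁸ mm⁴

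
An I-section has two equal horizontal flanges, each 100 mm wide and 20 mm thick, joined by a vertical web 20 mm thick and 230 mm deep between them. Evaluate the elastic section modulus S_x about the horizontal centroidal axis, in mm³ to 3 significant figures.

Break the section into simple shapes (no overlaps), measuring from the bottom-left corner of the bounding box.
Bottom flange: 100 × 20, A = 2 000 mm², y = 10 mm, Ī = 66 667 mm⁴.
Web: 20 × 230, A = 4 600 mm², y = 135 mm, Ī = 20 278 333 mm⁴.
Top flange: 100 × 20, A = 2 000 mm², y = 260 mm, Ī = 66 667 mm⁴.
By symmetry the centroid is at mid-height, ȳ = 135 mm.
Transfer each piece to the horizontal centroidal axis using Ī + A·d² with d = y − 135:
  bottom flange: d = -125 mm → contributes +31 316 667 mm⁴
  web: d = 0 mm → contributes +20 278 333 mm⁴
  top flange: d = 125 mm → contributes +31 316 667 mm⁴
Total I = 82 911 667 mm⁴.
Extreme fibre distance c = 135 mm; S = I/c = 614 160 mm³.

S_x ≈ 6.14 × 10⁵ mm³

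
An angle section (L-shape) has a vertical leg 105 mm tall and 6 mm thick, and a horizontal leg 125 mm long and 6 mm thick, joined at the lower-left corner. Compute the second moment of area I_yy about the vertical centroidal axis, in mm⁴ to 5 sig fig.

Split into non-overlapping primitives; take the origin at the lower-left of the bounding box.
Vertical leg: 6 × 105, A = 630 mm², x = 3 mm, Ī = 1 890 mm⁴.
Horizontal leg (remainder): 119 × 6, A = 714 mm², x = 65.5 mm, Ī = 842579.5 mm⁴.
Centroid: x̄ = ΣA·x / ΣA = 36.20313 mm.
Transfer each piece to the vertical centroidal axis using Ī + A·d² with d = x − 36.20313:
  vertical leg: d = -33.20313 mm → contributes +696431.9 mm⁴
  horizontal leg (remainder): d = 29.29688 mm → contributes +1 455 411 mm⁴
Total I = 2 151 843 mm⁴.

I_yy ≈ 2.1518 × 10⁶ mm⁴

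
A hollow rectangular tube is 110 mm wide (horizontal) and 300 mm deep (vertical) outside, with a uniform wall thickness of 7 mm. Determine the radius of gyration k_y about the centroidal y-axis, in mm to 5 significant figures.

Break the section into simple shapes (no overlaps), measuring from the bottom-left corner of the bounding box.
Outer rectangle: 110 × 300, A = 33 000 mm², x = 55 mm, Ī = 33 275 000 mm⁴.
Inner void (subtracted): 96 × 286, A = 27 456 mm², x = 55 mm, Ī = 21 086 208 mm⁴.
By symmetry the centroid is at mid-width, x̄ = 55 mm.
All pieces are centred on the centroidal y-axis, so I = ΣĪ (holes subtracted) = 12 188 792 mm⁴.
Radius of gyration: k = √(I/A) = √(12 188 792 / 5 544) = 46.88876 mm.

k_y ≈ 46.889 mm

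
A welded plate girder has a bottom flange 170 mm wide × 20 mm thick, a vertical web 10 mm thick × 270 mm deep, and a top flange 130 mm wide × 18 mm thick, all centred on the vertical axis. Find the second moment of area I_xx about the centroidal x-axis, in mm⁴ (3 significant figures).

I_xx ≈ 1.34 × 10⁸ mm⁴

Decompose the section into non-overlapping parts with the origin at the bottom-left of its bounding rectangle.
Bottom plate: 170 × 20, A = 3 400 mm², y = 10 mm, Ī = 113 333 mm⁴.
Web plate: 10 × 270, A = 2 700 mm², y = 155 mm, Ī = 16 402 500 mm⁴.
Top plate: 130 × 18, A = 2 340 mm², y = 299 mm, Ī = 63 180 mm⁴.
Centroid: ȳ = ΣA·y / ΣA = 136.51 mm.
Transfer each piece to the centroidal x-axis using Ī + A·d² with d = y − 136.51:
  bottom plate: d = -126.51 mm → contributes +54 531 176 mm⁴
  web plate: d = 18.488 mm → contributes +17 325 392 mm⁴
  top plate: d = 162.49 mm → contributes +61 844 795 mm⁴
Total I = 133 701 362 mm⁴.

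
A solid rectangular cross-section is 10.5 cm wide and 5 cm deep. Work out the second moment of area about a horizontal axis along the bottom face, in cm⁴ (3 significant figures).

The section: 10.5 × 5, A = 52.5 cm², y = 2.5 cm, Ī = 109.38 cm⁴.
Transfer it to the base of the section using Ī + A·d² with d = y − 0:
  the section: d = 2.5 cm → contributes +437.5 cm⁴
Total I = 437.5 cm⁴.

I_base ≈ 438 cm⁴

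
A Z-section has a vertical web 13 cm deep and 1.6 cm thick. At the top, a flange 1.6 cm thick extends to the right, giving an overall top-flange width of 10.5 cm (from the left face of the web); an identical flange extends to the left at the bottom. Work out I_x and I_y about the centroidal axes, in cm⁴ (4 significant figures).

I_x ≈ 1224 cm⁴, I_y ≈ 977.4 cm⁴

Decompose the section into non-overlapping parts with the origin at the bottom-left of its bounding rectangle.
Web: 1.6 × 13, A = 20.8 cm², y = 6.5 cm, Ī = 292.933 cm⁴.
Top flange (beyond web): 8.9 × 1.6, A = 14.24 cm², y = 12.2 cm, Ī = 3.03787 cm⁴.
Bottom flange (beyond web): 8.9 × 1.6, A = 14.24 cm², y = 0.8 cm, Ī = 3.03787 cm⁴.
Centroid: ȳ = ΣA·y / ΣA = 6.5 cm.
Transfer each piece to the centroidal x-axis using Ī + A·d² with d = y − 6.5:
  web: d = 0 cm → contributes +292.933 cm⁴
  top flange (beyond web): d = 5.7 cm → contributes +465.695 cm⁴
  bottom flange (beyond web): d = -5.7 cm → contributes +465.695 cm⁴
Total I = 1224.32 cm⁴.
For the y-axis: x̄ = 9.7 cm.
Repeating about the centroidal y-axis gives I_y = 977.409 cm⁴.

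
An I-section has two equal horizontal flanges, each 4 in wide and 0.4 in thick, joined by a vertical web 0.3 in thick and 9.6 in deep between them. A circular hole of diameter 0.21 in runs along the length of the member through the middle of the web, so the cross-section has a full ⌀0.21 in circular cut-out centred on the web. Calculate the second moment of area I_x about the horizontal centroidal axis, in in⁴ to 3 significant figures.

Split into non-overlapping primitives; take the origin at the lower-left of the bounding box.
Bottom flange: 4 × 0.4, A = 1.6 in², y = 0.2 in, Ī = 0.021333 in⁴.
Web: 0.3 × 9.6, A = 2.88 in², y = 5.2 in, Ī = 22.118 in⁴.
Top flange: 4 × 0.4, A = 1.6 in², y = 10.2 in, Ī = 0.021333 in⁴.
Hole (subtracted): ⌀0.21, A = 0.034636 in², y = 5.2 in, Ī = 0.000095466 in⁴.
By symmetry the centroid is at mid-height, ȳ = 5.2 in.
Transfer each piece to the horizontal centroidal axis using Ī + A·d² with d = y − 5.2:
  bottom flange: d = -5 in → contributes +40.021 in⁴
  web: d = 0 in → contributes +22.118 in⁴
  top flange: d = 5 in → contributes +40.021 in⁴
  hole: d = 0 in → contributes −0.000095466 in⁴
Total I = 102.16 in⁴.

I_x ≈ 102 in⁴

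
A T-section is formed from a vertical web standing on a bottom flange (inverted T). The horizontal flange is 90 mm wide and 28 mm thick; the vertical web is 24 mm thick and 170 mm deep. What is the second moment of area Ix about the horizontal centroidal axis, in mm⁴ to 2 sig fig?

Treat the section as a set of non-overlapping primitives; coordinates are from the bounding-box lower-left.
Flange: 90 × 28, A = 2 520 mm², y = 14 mm, Ī = 164 640 mm⁴.
Web: 24 × 170, A = 4 080 mm², y = 113 mm, Ī = 9 826 000 mm⁴.
Centroid: ȳ = ΣA·y / ΣA = 75.2 mm.
Transfer each piece to the horizontal centroidal axis using Ī + A·d² with d = y − 75.2:
  flange: d = -61.2 mm → contributes +9 603 149 mm⁴
  web: d = 37.8 mm → contributes +15 655 667 mm⁴
Total I = 25 258 816 mm⁴.

Ix ≈ 2.5 × 10⁷ mm⁴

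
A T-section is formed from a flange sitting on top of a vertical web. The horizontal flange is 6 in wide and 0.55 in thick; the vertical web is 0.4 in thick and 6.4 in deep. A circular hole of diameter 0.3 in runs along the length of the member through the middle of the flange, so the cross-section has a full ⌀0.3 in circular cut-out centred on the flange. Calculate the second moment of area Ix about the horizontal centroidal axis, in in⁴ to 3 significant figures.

Ix ≈ 26.1 in⁴

Break the section into simple shapes (no overlaps), measuring from the bottom-left corner of the bounding box.
Flange: 6 × 0.55, A = 3.3 in², y = 6.675 in, Ī = 0.083188 in⁴.
Web: 0.4 × 6.4, A = 2.56 in², y = 3.2 in, Ī = 8.7381 in⁴.
Hole (subtracted): ⌀0.3, A = 0.070686 in², y = 6.675 in, Ī = 0.00039761 in⁴.
Centroid: ȳ = ΣA·y / ΣA = 5.1384 in.
Transfer each piece to the horizontal centroidal axis using Ī + A·d² with d = y − 5.1384:
  flange: d = 1.5366 in → contributes +7.8752 in⁴
  web: d = -1.9384 in → contributes +18.357 in⁴
  hole: d = 1.5366 in → contributes −0.1673 in⁴
Total I = 26.065 in⁴.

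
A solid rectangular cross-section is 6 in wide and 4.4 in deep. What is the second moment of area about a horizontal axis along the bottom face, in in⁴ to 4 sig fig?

I_base ≈ 170.4 in⁴

The section: 6 × 4.4, A = 26.4 in², y = 2.2 in, Ī = 42.592 in⁴.
Transfer it to the bottom edge using Ī + A·d² with d = y − 0:
  the section: d = 2.2 in → contributes +170.368 in⁴
Total I = 170.368 in⁴.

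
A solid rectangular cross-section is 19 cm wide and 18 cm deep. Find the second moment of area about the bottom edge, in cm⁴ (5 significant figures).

The section: 19 × 18, A = 342 cm², y = 9 cm, Ī = 9 234 cm⁴.
Transfer it to a horizontal axis along the bottom face using Ī + A·d² with d = y − 0:
  the section: d = 9 cm → contributes +36 936 cm⁴
Total I = 36 936 cm⁴.

I_base ≈ 3.6936 × 10⁴ cm⁴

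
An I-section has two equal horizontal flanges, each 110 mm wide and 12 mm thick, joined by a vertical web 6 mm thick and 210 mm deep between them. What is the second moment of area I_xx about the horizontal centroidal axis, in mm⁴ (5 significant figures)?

Treat the section as a set of non-overlapping primitives; coordinates are from the bounding-box lower-left.
Bottom flange: 110 × 12, A = 1 320 mm², y = 6 mm, Ī = 15 840 mm⁴.
Web: 6 × 210, A = 1 260 mm², y = 117 mm, Ī = 4 630 500 mm⁴.
Top flange: 110 × 12, A = 1 320 mm², y = 228 mm, Ī = 15 840 mm⁴.
By symmetry the centroid is at mid-height, ȳ = 117 mm.
Transfer each piece to the horizontal centroidal axis using Ī + A·d² with d = y − 117:
  bottom flange: d = -111 mm → contributes +16 279 560 mm⁴
  web: d = 0 mm → contributes +4 630 500 mm⁴
  top flange: d = 111 mm → contributes +16 279 560 mm⁴
Total I = 37 189 620 mm⁴.

I_xx ≈ 3.7190 × 10⁷ mm⁴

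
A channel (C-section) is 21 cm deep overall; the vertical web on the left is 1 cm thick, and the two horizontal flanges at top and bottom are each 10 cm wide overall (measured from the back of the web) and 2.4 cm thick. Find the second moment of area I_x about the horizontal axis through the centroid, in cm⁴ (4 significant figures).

I_x ≈ 4529 cm⁴

Split into non-overlapping primitives; take the origin at the lower-left of the bounding box.
Web: 1 × 21, A = 21 cm², y = 10.5 cm, Ī = 771.75 cm⁴.
Top flange (beyond web): 9 × 2.4, A = 21.6 cm², y = 19.8 cm, Ī = 10.368 cm⁴.
Bottom flange (beyond web): 9 × 2.4, A = 21.6 cm², y = 1.2 cm, Ī = 10.368 cm⁴.
By symmetry the centroid is at mid-height, ȳ = 10.5 cm.
Transfer each piece to the horizontal axis through the centroid using Ī + A·d² with d = y − 10.5:
  web: d = 0 cm → contributes +771.75 cm⁴
  top flange (beyond web): d = 9.3 cm → contributes +1878.55 cm⁴
  bottom flange (beyond web): d = -9.3 cm → contributes +1878.55 cm⁴
Total I = 4528.85 cm⁴.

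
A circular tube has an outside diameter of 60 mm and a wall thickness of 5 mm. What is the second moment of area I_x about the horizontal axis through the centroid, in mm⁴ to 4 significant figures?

I_x ≈ 3.294 × 10⁵ mm⁴

Decompose the section into non-overlapping parts with the origin at the bottom-left of its bounding rectangle.
Outer circle: ⌀60, A = 2827.43 mm², y = 30 mm, Ī = 636 173 mm⁴.
Bore (subtracted): ⌀50, A = 1963.5 mm², y = 30 mm, Ī = 306 796 mm⁴.
By symmetry the centroid is at mid-height, ȳ = 30 mm.
All pieces are centred on the horizontal axis through the centroid, so I = ΣĪ (holes subtracted) = 329 376 mm⁴.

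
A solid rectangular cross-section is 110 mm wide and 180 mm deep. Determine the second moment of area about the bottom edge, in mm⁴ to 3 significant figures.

The section: 110 × 180, A = 19 800 mm², y = 90 mm, Ī = 53 460 000 mm⁴.
Transfer it to the base of the section using Ī + A·d² with d = y − 0:
  the section: d = 90 mm → contributes +213 840 000 mm⁴
Total I = 213 840 000 mm⁴.

I_base ≈ 2.14 × 10⁸ mm⁴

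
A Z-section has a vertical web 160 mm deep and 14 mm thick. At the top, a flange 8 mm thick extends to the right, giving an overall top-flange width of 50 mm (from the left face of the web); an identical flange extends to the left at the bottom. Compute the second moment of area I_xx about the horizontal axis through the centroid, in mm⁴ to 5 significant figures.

Split into non-overlapping primitives; take the origin at the lower-left of the bounding box.
Web: 14 × 160, A = 2 240 mm², y = 80 mm, Ī = 4 778 667 mm⁴.
Top flange (beyond web): 36 × 8, A = 288 mm², y = 156 mm, Ī = 1 536 mm⁴.
Bottom flange (beyond web): 36 × 8, A = 288 mm², y = 4 mm, Ī = 1 536 mm⁴.
Centroid: ȳ = ΣA·y / ΣA = 80 mm.
Transfer each piece to the horizontal axis through the centroid using Ī + A·d² with d = y − 80:
  web: d = 0 mm → contributes +4 778 667 mm⁴
  top flange (beyond web): d = 76 mm → contributes +1 665 024 mm⁴
  bottom flange (beyond web): d = -76 mm → contributes +1 665 024 mm⁴
Total I = 8 108 715 mm⁴.

I_xx ≈ 8.1087 × 10⁶ mm⁴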